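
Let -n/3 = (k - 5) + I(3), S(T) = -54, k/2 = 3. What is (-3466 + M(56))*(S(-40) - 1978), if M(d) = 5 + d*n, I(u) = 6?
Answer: 9422384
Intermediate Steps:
k = 6 (k = 2*3 = 6)
n = -21 (n = -3*((6 - 5) + 6) = -3*(1 + 6) = -3*7 = -21)
M(d) = 5 - 21*d (M(d) = 5 + d*(-21) = 5 - 21*d)
(-3466 + M(56))*(S(-40) - 1978) = (-3466 + (5 - 21*56))*(-54 - 1978) = (-3466 + (5 - 1176))*(-2032) = (-3466 - 1171)*(-2032) = -4637*(-2032) = 9422384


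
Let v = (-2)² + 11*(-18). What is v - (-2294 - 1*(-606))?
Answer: 1494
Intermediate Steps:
v = -194 (v = 4 - 198 = -194)
v - (-2294 - 1*(-606)) = -194 - (-2294 - 1*(-606)) = -194 - (-2294 + 606) = -194 - 1*(-1688) = -194 + 1688 = 1494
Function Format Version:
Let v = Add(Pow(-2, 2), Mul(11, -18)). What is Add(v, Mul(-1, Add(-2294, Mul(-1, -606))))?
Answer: 1494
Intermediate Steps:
v = -194 (v = Add(4, -198) = -194)
Add(v, Mul(-1, Add(-2294, Mul(-1, -606)))) = Add(-194, Mul(-1, Add(-2294, Mul(-1, -606)))) = Add(-194, Mul(-1, Add(-2294, 606))) = Add(-194, Mul(-1, -1688)) = Add(-194, 1688) = 1494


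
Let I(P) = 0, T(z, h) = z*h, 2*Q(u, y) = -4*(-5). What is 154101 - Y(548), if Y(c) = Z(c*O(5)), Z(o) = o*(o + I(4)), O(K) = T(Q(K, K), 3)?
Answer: -270119499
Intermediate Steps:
Q(u, y) = 10 (Q(u, y) = (-4*(-5))/2 = (½)*20 = 10)
T(z, h) = h*z
O(K) = 30 (O(K) = 3*10 = 30)
Z(o) = o² (Z(o) = o*(o + 0) = o*o = o²)
Y(c) = 900*c² (Y(c) = (c*30)² = (30*c)² = 900*c²)
154101 - Y(548) = 154101 - 900*548² = 154101 - 900*300304 = 154101 - 1*270273600 = 154101 - 270273600 = -270119499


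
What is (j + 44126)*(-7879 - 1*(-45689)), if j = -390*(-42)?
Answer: 2287731860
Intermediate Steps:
j = 16380
(j + 44126)*(-7879 - 1*(-45689)) = (16380 + 44126)*(-7879 - 1*(-45689)) = 60506*(-7879 + 45689) = 60506*37810 = 2287731860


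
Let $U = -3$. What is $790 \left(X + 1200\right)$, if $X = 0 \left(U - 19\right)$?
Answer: $948000$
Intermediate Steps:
$X = 0$ ($X = 0 \left(-3 - 19\right) = 0 \left(-22\right) = 0$)
$790 \left(X + 1200\right) = 790 \left(0 + 1200\right) = 790 \cdot 1200 = 948000$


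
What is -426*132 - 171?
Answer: -56403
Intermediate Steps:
-426*132 - 171 = -56232 - 171 = -56403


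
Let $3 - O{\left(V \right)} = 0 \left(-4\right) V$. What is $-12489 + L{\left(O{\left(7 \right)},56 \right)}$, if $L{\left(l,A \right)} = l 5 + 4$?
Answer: $-12470$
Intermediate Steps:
$O{\left(V \right)} = 3$ ($O{\left(V \right)} = 3 - 0 \left(-4\right) V = 3 - 0 V = 3 - 0 = 3 + 0 = 3$)
$L{\left(l,A \right)} = 4 + 5 l$ ($L{\left(l,A \right)} = 5 l + 4 = 4 + 5 l$)
$-12489 + L{\left(O{\left(7 \right)},56 \right)} = -12489 + \left(4 + 5 \cdot 3\right) = -12489 + \left(4 + 15\right) = -12489 + 19 = -12470$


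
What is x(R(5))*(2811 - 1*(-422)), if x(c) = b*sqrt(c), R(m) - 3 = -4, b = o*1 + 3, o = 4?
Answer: 22631*I ≈ 22631.0*I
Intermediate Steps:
b = 7 (b = 4*1 + 3 = 4 + 3 = 7)
R(m) = -1 (R(m) = 3 - 4 = -1)
x(c) = 7*sqrt(c)
x(R(5))*(2811 - 1*(-422)) = (7*sqrt(-1))*(2811 - 1*(-422)) = (7*I)*(2811 + 422) = (7*I)*3233 = 22631*I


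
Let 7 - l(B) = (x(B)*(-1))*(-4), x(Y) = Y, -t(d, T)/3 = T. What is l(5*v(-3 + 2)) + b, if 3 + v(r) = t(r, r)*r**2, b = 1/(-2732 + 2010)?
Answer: 5053/722 ≈ 6.9986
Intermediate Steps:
t(d, T) = -3*T
b = -1/722 (b = 1/(-722) = -1/722 ≈ -0.0013850)
v(r) = -3 - 3*r**3 (v(r) = -3 + (-3*r)*r**2 = -3 - 3*r**3)
l(B) = 7 - 4*B (l(B) = 7 - B*(-1)*(-4) = 7 - (-B)*(-4) = 7 - 4*B)
l(5*v(-3 + 2)) + b = (7 - 20*(-3 - 3*(-3 + 2)**3)) - 1/722 = (7 - 20*(-3 - 3*(-1)**3)) - 1/722 = (7 - 20*(-3 - 3*(-1))) - 1/722 = (7 - 20*(-3 + 3)) - 1/722 = (7 - 20*0) - 1/722 = (7 - 4*0) - 1/722 = (7 + 0) - 1/722 = 7 - 1/722 = 5053/722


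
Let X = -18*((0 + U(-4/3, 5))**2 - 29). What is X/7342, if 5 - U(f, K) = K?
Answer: 261/3671 ≈ 0.071098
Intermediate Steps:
U(f, K) = 5 - K
X = 522 (X = -18*((0 + (5 - 1*5))**2 - 29) = -18*((0 + (5 - 5))**2 - 29) = -18*((0 + 0)**2 - 29) = -18*(0**2 - 29) = -18*(0 - 29) = -18*(-29) = 522)
X/7342 = 522/7342 = 522*(1/7342) = 261/3671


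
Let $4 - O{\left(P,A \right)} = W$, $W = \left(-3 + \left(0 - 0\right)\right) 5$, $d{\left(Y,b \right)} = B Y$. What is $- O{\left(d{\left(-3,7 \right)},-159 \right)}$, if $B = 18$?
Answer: $-19$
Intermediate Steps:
$d{\left(Y,b \right)} = 18 Y$
$W = -15$ ($W = \left(-3 + \left(0 + 0\right)\right) 5 = \left(-3 + 0\right) 5 = \left(-3\right) 5 = -15$)
$O{\left(P,A \right)} = 19$ ($O{\left(P,A \right)} = 4 - -15 = 4 + 15 = 19$)
$- O{\left(d{\left(-3,7 \right)},-159 \right)} = \left(-1\right) 19 = -19$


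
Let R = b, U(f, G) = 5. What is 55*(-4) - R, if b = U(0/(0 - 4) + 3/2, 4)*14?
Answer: -290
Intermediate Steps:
b = 70 (b = 5*14 = 70)
R = 70
55*(-4) - R = 55*(-4) - 1*70 = -220 - 70 = -290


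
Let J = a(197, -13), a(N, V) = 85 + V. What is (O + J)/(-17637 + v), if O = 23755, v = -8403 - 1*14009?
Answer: -23827/40049 ≈ -0.59495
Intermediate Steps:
J = 72 (J = 85 - 13 = 72)
v = -22412 (v = -8403 - 14009 = -22412)
(O + J)/(-17637 + v) = (23755 + 72)/(-17637 - 22412) = 23827/(-40049) = 23827*(-1/40049) = -23827/40049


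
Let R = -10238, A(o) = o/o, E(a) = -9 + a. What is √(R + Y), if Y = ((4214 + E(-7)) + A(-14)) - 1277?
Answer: 2*I*√1829 ≈ 85.534*I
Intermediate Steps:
A(o) = 1
Y = 2922 (Y = ((4214 + (-9 - 7)) + 1) - 1277 = ((4214 - 16) + 1) - 1277 = (4198 + 1) - 1277 = 4199 - 1277 = 2922)
√(R + Y) = √(-10238 + 2922) = √(-7316) = 2*I*√1829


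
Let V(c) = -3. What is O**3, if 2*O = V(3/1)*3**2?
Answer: -19683/8 ≈ -2460.4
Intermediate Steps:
O = -27/2 (O = (-3*3**2)/2 = (-3*9)/2 = (1/2)*(-27) = -27/2 ≈ -13.500)
O**3 = (-27/2)**3 = -19683/8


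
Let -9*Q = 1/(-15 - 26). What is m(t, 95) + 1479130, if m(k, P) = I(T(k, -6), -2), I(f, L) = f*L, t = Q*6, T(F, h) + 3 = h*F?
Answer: 60644584/41 ≈ 1.4791e+6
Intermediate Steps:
Q = 1/369 (Q = -1/(9*(-15 - 26)) = -1/9/(-41) = -1/9*(-1/41) = 1/369 ≈ 0.0027100)
T(F, h) = -3 + F*h (T(F, h) = -3 + h*F = -3 + F*h)
t = 2/123 (t = (1/369)*6 = 2/123 ≈ 0.016260)
I(f, L) = L*f
m(k, P) = 6 + 12*k (m(k, P) = -2*(-3 + k*(-6)) = -2*(-3 - 6*k) = 6 + 12*k)
m(t, 95) + 1479130 = (6 + 12*(2/123)) + 1479130 = (6 + 8/41) + 1479130 = 254/41 + 1479130 = 60644584/41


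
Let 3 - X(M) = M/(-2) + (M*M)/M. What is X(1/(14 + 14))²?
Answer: 27889/3136 ≈ 8.8932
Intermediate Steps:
X(M) = 3 - M/2 (X(M) = 3 - (M/(-2) + (M*M)/M) = 3 - (M*(-½) + M²/M) = 3 - (-M/2 + M) = 3 - M/2)
X(1/(14 + 14))² = (3 - 1/(2*(14 + 14)))² = (3 - ½/28)² = (3 - ½*1/28)² = (3 - 1/56)² = (167/56)² = 27889/3136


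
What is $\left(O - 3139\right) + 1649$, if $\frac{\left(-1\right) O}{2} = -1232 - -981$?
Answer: $-988$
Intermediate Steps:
$O = 502$ ($O = - 2 \left(-1232 - -981\right) = - 2 \left(-1232 + 981\right) = \left(-2\right) \left(-251\right) = 502$)
$\left(O - 3139\right) + 1649 = \left(502 - 3139\right) + 1649 = -2637 + 1649 = -988$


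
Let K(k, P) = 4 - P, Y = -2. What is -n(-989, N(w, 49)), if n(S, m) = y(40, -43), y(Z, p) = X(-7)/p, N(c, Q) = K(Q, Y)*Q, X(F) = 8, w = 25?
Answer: 8/43 ≈ 0.18605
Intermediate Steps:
N(c, Q) = 6*Q (N(c, Q) = (4 - 1*(-2))*Q = (4 + 2)*Q = 6*Q)
y(Z, p) = 8/p
n(S, m) = -8/43 (n(S, m) = 8/(-43) = 8*(-1/43) = -8/43)
-n(-989, N(w, 49)) = -1*(-8/43) = 8/43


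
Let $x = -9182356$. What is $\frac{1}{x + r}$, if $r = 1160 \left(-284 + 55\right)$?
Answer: $- \frac{1}{9447996} \approx -1.0584 \cdot 10^{-7}$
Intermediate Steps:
$r = -265640$ ($r = 1160 \left(-229\right) = -265640$)
$\frac{1}{x + r} = \frac{1}{-9182356 - 265640} = \frac{1}{-9447996} = - \frac{1}{9447996}$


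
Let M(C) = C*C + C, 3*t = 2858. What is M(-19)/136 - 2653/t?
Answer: -26247/97172 ≈ -0.27011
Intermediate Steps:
t = 2858/3 (t = (⅓)*2858 = 2858/3 ≈ 952.67)
M(C) = C + C² (M(C) = C² + C = C + C²)
M(-19)/136 - 2653/t = -19*(1 - 19)/136 - 2653/2858/3 = -19*(-18)*(1/136) - 2653*3/2858 = 342*(1/136) - 7959/2858 = 171/68 - 7959/2858 = -26247/97172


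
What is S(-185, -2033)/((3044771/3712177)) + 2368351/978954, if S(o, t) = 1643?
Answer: 5977956095498315/2980690749534 ≈ 2005.6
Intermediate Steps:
S(-185, -2033)/((3044771/3712177)) + 2368351/978954 = 1643/((3044771/3712177)) + 2368351/978954 = 1643/((3044771*(1/3712177))) + 2368351*(1/978954) = 1643/(3044771/3712177) + 2368351/978954 = 1643*(3712177/3044771) + 2368351/978954 = 6099106811/3044771 + 2368351/978954 = 5977956095498315/2980690749534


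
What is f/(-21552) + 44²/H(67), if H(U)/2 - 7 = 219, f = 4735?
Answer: 9896113/2435376 ≈ 4.0635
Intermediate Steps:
H(U) = 452 (H(U) = 14 + 2*219 = 14 + 438 = 452)
f/(-21552) + 44²/H(67) = 4735/(-21552) + 44²/452 = 4735*(-1/21552) + 1936*(1/452) = -4735/21552 + 484/113 = 9896113/2435376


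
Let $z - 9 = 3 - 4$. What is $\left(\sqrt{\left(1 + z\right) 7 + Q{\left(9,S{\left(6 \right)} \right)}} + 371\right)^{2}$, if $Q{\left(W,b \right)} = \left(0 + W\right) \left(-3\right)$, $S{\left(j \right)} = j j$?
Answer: $142129$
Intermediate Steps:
$S{\left(j \right)} = j^{2}$
$Q{\left(W,b \right)} = - 3 W$ ($Q{\left(W,b \right)} = W \left(-3\right) = - 3 W$)
$z = 8$ ($z = 9 + \left(3 - 4\right) = 9 - 1 = 8$)
$\left(\sqrt{\left(1 + z\right) 7 + Q{\left(9,S{\left(6 \right)} \right)}} + 371\right)^{2} = \left(\sqrt{\left(1 + 8\right) 7 - 27} + 371\right)^{2} = \left(\sqrt{9 \cdot 7 - 27} + 371\right)^{2} = \left(\sqrt{63 - 27} + 371\right)^{2} = \left(\sqrt{36} + 371\right)^{2} = \left(6 + 371\right)^{2} = 377^{2} = 142129$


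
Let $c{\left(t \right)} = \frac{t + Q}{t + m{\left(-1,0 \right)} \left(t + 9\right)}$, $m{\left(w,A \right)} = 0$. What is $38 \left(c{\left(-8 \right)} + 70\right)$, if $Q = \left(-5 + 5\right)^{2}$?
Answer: $2698$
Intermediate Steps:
$Q = 0$ ($Q = 0^{2} = 0$)
$c{\left(t \right)} = 1$ ($c{\left(t \right)} = \frac{t + 0}{t + 0 \left(t + 9\right)} = \frac{t}{t + 0 \left(9 + t\right)} = \frac{t}{t + 0} = \frac{t}{t} = 1$)
$38 \left(c{\left(-8 \right)} + 70\right) = 38 \left(1 + 70\right) = 38 \cdot 71 = 2698$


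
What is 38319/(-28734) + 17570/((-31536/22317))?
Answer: -313002451679/25170984 ≈ -12435.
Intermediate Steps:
38319/(-28734) + 17570/((-31536/22317)) = 38319*(-1/28734) + 17570/((-31536*1/22317)) = -12773/9578 + 17570/(-10512/7439) = -12773/9578 + 17570*(-7439/10512) = -12773/9578 - 65351615/5256 = -313002451679/25170984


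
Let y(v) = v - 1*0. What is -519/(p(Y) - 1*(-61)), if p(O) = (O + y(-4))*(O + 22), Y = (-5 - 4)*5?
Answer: -173/396 ≈ -0.43687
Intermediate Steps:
y(v) = v (y(v) = v + 0 = v)
Y = -45 (Y = -9*5 = -45)
p(O) = (-4 + O)*(22 + O) (p(O) = (O - 4)*(O + 22) = (-4 + O)*(22 + O))
-519/(p(Y) - 1*(-61)) = -519/((-88 + (-45)² + 18*(-45)) - 1*(-61)) = -519/((-88 + 2025 - 810) + 61) = -519/(1127 + 61) = -519/1188 = -519*1/1188 = -173/396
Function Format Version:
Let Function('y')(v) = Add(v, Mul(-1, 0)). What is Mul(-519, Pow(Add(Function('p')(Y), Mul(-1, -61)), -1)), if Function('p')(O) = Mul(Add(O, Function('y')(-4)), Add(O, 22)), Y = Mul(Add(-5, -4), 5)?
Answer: Rational(-173, 396) ≈ -0.43687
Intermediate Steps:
Function('y')(v) = v (Function('y')(v) = Add(v, 0) = v)
Y = -45 (Y = Mul(-9, 5) = -45)
Function('p')(O) = Mul(Add(-4, O), Add(22, O)) (Function('p')(O) = Mul(Add(O, -4), Add(O, 22)) = Mul(Add(-4, O), Add(22, O)))
Mul(-519, Pow(Add(Function('p')(Y), Mul(-1, -61)), -1)) = Mul(-519, Pow(Add(Add(-88, Pow(-45, 2), Mul(18, -45)), Mul(-1, -61)), -1)) = Mul(-519, Pow(Add(Add(-88, 2025, -810), 61), -1)) = Mul(-519, Pow(Add(1127, 61), -1)) = Mul(-519, Pow(1188, -1)) = Mul(-519, Rational(1, 1188)) = Rational(-173, 396)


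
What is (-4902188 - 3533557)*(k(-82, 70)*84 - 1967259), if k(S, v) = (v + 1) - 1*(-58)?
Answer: 16503885540135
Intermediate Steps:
k(S, v) = 59 + v (k(S, v) = (1 + v) + 58 = 59 + v)
(-4902188 - 3533557)*(k(-82, 70)*84 - 1967259) = (-4902188 - 3533557)*((59 + 70)*84 - 1967259) = -8435745*(129*84 - 1967259) = -8435745*(10836 - 1967259) = -8435745*(-1956423) = 16503885540135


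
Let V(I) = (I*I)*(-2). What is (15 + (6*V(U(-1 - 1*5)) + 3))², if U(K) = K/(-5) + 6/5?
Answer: 1633284/625 ≈ 2613.3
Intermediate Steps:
U(K) = 6/5 - K/5 (U(K) = K*(-⅕) + 6*(⅕) = -K/5 + 6/5 = 6/5 - K/5)
V(I) = -2*I² (V(I) = I²*(-2) = -2*I²)
(15 + (6*V(U(-1 - 1*5)) + 3))² = (15 + (6*(-2*(6/5 - (-1 - 1*5)/5)²) + 3))² = (15 + (6*(-2*(6/5 - (-1 - 5)/5)²) + 3))² = (15 + (6*(-2*(6/5 - ⅕*(-6))²) + 3))² = (15 + (6*(-2*(6/5 + 6/5)²) + 3))² = (15 + (6*(-2*(12/5)²) + 3))² = (15 + (6*(-2*144/25) + 3))² = (15 + (6*(-288/25) + 3))² = (15 + (-1728/25 + 3))² = (15 - 1653/25)² = (-1278/25)² = 1633284/625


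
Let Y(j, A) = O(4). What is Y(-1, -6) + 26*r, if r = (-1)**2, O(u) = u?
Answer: 30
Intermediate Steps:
Y(j, A) = 4
r = 1
Y(-1, -6) + 26*r = 4 + 26*1 = 4 + 26 = 30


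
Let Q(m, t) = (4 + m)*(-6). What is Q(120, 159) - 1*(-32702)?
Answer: 31958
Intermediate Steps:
Q(m, t) = -24 - 6*m
Q(120, 159) - 1*(-32702) = (-24 - 6*120) - 1*(-32702) = (-24 - 720) + 32702 = -744 + 32702 = 31958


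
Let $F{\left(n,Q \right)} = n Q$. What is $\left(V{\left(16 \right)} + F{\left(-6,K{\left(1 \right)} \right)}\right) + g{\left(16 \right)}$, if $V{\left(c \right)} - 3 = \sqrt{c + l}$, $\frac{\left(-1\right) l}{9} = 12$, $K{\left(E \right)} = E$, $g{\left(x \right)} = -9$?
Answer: $-12 + 2 i \sqrt{23} \approx -12.0 + 9.5917 i$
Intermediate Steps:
$l = -108$ ($l = \left(-9\right) 12 = -108$)
$F{\left(n,Q \right)} = Q n$
$V{\left(c \right)} = 3 + \sqrt{-108 + c}$ ($V{\left(c \right)} = 3 + \sqrt{c - 108} = 3 + \sqrt{-108 + c}$)
$\left(V{\left(16 \right)} + F{\left(-6,K{\left(1 \right)} \right)}\right) + g{\left(16 \right)} = \left(\left(3 + \sqrt{-108 + 16}\right) + 1 \left(-6\right)\right) - 9 = \left(\left(3 + \sqrt{-92}\right) - 6\right) - 9 = \left(\left(3 + 2 i \sqrt{23}\right) - 6\right) - 9 = \left(-3 + 2 i \sqrt{23}\right) - 9 = -12 + 2 i \sqrt{23}$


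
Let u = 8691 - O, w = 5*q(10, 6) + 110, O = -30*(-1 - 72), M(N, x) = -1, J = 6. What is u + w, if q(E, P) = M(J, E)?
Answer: 6606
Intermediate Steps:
O = 2190 (O = -30*(-73) = 2190)
q(E, P) = -1
w = 105 (w = 5*(-1) + 110 = -5 + 110 = 105)
u = 6501 (u = 8691 - 1*2190 = 8691 - 2190 = 6501)
u + w = 6501 + 105 = 6606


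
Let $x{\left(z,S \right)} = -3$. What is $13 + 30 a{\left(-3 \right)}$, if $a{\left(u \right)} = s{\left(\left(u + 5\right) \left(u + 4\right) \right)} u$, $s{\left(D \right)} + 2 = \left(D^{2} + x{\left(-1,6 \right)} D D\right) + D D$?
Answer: $553$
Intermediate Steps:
$s{\left(D \right)} = -2 - D^{2}$ ($s{\left(D \right)} = -2 + \left(\left(D^{2} + - 3 D D\right) + D D\right) = -2 + \left(\left(D^{2} - 3 D^{2}\right) + D^{2}\right) = -2 + \left(- 2 D^{2} + D^{2}\right) = -2 - D^{2}$)
$a{\left(u \right)} = u \left(-2 - \left(4 + u\right)^{2} \left(5 + u\right)^{2}\right)$ ($a{\left(u \right)} = \left(-2 - \left(\left(u + 5\right) \left(u + 4\right)\right)^{2}\right) u = \left(-2 - \left(\left(5 + u\right) \left(4 + u\right)\right)^{2}\right) u = \left(-2 - \left(\left(4 + u\right) \left(5 + u\right)\right)^{2}\right) u = \left(-2 - \left(4 + u\right)^{2} \left(5 + u\right)^{2}\right) u = u \left(-2 - \left(4 + u\right)^{2} \left(5 + u\right)^{2}\right)$)
$13 + 30 a{\left(-3 \right)} = 13 + 30 \left(- 3 \left(-2 - \left(20 + \left(-3\right)^{2} + 9 \left(-3\right)\right)^{2}\right)\right) = 13 + 30 \left(- 3 \left(-2 - \left(20 + 9 - 27\right)^{2}\right)\right) = 13 + 30 \left(- 3 \left(-2 - 2^{2}\right)\right) = 13 + 30 \left(- 3 \left(-2 - 4\right)\right) = 13 + 30 \left(\left(-3\right) \left(-6\right)\right) = 13 + 30 \cdot 18 = 13 + 540 = 553$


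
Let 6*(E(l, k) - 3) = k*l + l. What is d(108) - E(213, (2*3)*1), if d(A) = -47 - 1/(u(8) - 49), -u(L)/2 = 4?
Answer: -34027/114 ≈ -298.48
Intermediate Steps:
E(l, k) = 3 + l/6 + k*l/6 (E(l, k) = 3 + (k*l + l)/6 = 3 + (l + k*l)/6 = 3 + (l/6 + k*l/6) = 3 + l/6 + k*l/6)
u(L) = -8 (u(L) = -2*4 = -8)
d(A) = -2678/57 (d(A) = -47 - 1/(-8 - 49) = -47 - 1/(-57) = -47 - 1*(-1/57) = -47 + 1/57 = -2678/57)
d(108) - E(213, (2*3)*1) = -2678/57 - (3 + (⅙)*213 + (⅙)*((2*3)*1)*213) = -2678/57 - (3 + 71/2 + (⅙)*(6*1)*213) = -2678/57 - (3 + 71/2 + (⅙)*6*213) = -2678/57 - (3 + 71/2 + 213) = -2678/57 - 1*503/2 = -2678/57 - 503/2 = -34027/114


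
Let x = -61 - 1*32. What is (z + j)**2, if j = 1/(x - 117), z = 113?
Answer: 563065441/44100 ≈ 12768.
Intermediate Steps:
x = -93 (x = -61 - 32 = -93)
j = -1/210 (j = 1/(-93 - 117) = 1/(-210) = -1/210 ≈ -0.0047619)
(z + j)**2 = (113 - 1/210)**2 = (23729/210)**2 = 563065441/44100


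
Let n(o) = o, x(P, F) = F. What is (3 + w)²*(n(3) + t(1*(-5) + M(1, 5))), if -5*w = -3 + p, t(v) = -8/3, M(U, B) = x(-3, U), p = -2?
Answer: 16/3 ≈ 5.3333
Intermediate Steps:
M(U, B) = U
t(v) = -8/3 (t(v) = -8*⅓ = -8/3)
w = 1 (w = -(-3 - 2)/5 = -⅕*(-5) = 1)
(3 + w)²*(n(3) + t(1*(-5) + M(1, 5))) = (3 + 1)²*(3 - 8/3) = 4²*(⅓) = 16*(⅓) = 16/3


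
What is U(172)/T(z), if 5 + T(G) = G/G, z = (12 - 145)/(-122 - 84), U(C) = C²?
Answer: -7396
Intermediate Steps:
z = 133/206 (z = -133/(-206) = -133*(-1/206) = 133/206 ≈ 0.64563)
T(G) = -4 (T(G) = -5 + G/G = -5 + 1 = -4)
U(172)/T(z) = 172²/(-4) = 29584*(-¼) = -7396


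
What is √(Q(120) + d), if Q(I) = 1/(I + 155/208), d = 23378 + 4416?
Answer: √17531438299570/25115 ≈ 166.72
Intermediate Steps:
d = 27794
Q(I) = 1/(155/208 + I) (Q(I) = 1/(I + 155*(1/208)) = 1/(I + 155/208) = 1/(155/208 + I))
√(Q(120) + d) = √(208/(155 + 208*120) + 27794) = √(208/(155 + 24960) + 27794) = √(208/25115 + 27794) = √(698046518/25115) = √17531438299570/25115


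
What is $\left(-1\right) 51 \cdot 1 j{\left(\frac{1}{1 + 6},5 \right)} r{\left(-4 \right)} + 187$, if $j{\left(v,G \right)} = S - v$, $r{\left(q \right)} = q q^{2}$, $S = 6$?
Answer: $\frac{135133}{7} \approx 19305.0$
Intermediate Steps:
$r{\left(q \right)} = q^{3}$
$j{\left(v,G \right)} = 6 - v$
$\left(-1\right) 51 \cdot 1 j{\left(\frac{1}{1 + 6},5 \right)} r{\left(-4 \right)} + 187 = \left(-1\right) 51 \cdot 1 \left(6 - \frac{1}{1 + 6}\right) \left(-4\right)^{3} + 187 = - 51 \cdot 1 \left(6 - \frac{1}{7}\right) \left(-64\right) + 187 = - 51 \cdot 1 \cdot \frac{41}{7} \left(-64\right) + 187 = - 51 \cdot \frac{41}{7} \left(-64\right) + 187 = \left(-51\right) \left(- \frac{2624}{7}\right) + 187 = \frac{133824}{7} + 187 = \frac{135133}{7}$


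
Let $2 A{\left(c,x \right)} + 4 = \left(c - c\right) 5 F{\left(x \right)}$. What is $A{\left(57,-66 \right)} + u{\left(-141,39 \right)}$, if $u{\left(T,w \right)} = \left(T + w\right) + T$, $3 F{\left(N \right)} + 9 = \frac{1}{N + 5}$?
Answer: $-245$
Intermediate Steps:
$F{\left(N \right)} = -3 + \frac{1}{3 \left(5 + N\right)}$ ($F{\left(N \right)} = -3 + \frac{1}{3 \left(N + 5\right)} = -3 + \frac{1}{3 \left(5 + N\right)}$)
$u{\left(T,w \right)} = w + 2 T$
$A{\left(c,x \right)} = -2$ ($A{\left(c,x \right)} = -2 + \frac{\left(c - c\right) 5 \frac{-44 - 9 x}{3 \left(5 + x\right)}}{2} = -2 + \frac{0 \cdot 5 \frac{-44 - 9 x}{3 \left(5 + x\right)}}{2} = -2 + \frac{0 \frac{-44 - 9 x}{3 \left(5 + x\right)}}{2} = -2 + \frac{1}{2} \cdot 0 = -2 + 0 = -2$)
$A{\left(57,-66 \right)} + u{\left(-141,39 \right)} = -2 + \left(39 + 2 \left(-141\right)\right) = -2 + \left(39 - 282\right) = -2 - 243 = -245$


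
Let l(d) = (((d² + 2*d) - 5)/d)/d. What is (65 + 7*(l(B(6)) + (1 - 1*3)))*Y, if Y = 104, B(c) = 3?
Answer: 55016/9 ≈ 6112.9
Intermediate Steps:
l(d) = (-5 + d² + 2*d)/d² (l(d) = ((-5 + d² + 2*d)/d)/d = (-5 + d² + 2*d)/d²)
(65 + 7*(l(B(6)) + (1 - 1*3)))*Y = (65 + 7*((1 - 5/3² + 2/3) + (1 - 1*3)))*104 = (65 + 7*((1 - 5*⅑ + 2*(⅓)) + (1 - 3)))*104 = (65 + 7*((1 - 5/9 + ⅔) - 2))*104 = (65 + 7*(10/9 - 2))*104 = (65 + 7*(-8/9))*104 = (65 - 56/9)*104 = (529/9)*104 = 55016/9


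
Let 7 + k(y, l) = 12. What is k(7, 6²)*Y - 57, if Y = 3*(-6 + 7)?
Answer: -42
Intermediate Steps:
k(y, l) = 5 (k(y, l) = -7 + 12 = 5)
Y = 3 (Y = 3*1 = 3)
k(7, 6²)*Y - 57 = 5*3 - 57 = 15 - 57 = -42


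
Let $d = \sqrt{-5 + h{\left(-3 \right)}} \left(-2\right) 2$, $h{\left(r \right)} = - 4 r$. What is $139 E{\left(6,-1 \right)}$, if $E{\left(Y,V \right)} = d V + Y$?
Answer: $834 + 556 \sqrt{7} \approx 2305.0$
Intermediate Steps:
$d = - 4 \sqrt{7}$ ($d = \sqrt{-5 - -12} \left(-2\right) 2 = \sqrt{-5 + 12} \left(-2\right) 2 = \sqrt{7} \left(-2\right) 2 = - 2 \sqrt{7} \cdot 2 = - 4 \sqrt{7} \approx -10.583$)
$E{\left(Y,V \right)} = Y - 4 V \sqrt{7}$ ($E{\left(Y,V \right)} = - 4 \sqrt{7} V + Y = - 4 V \sqrt{7} + Y = Y - 4 V \sqrt{7}$)
$139 E{\left(6,-1 \right)} = 139 \left(6 - - 4 \sqrt{7}\right) = 139 \left(6 + 4 \sqrt{7}\right) = 834 + 556 \sqrt{7}$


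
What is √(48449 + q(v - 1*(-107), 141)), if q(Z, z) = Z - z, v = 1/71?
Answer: √244060086/71 ≈ 220.03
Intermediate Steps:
v = 1/71 ≈ 0.014085
√(48449 + q(v - 1*(-107), 141)) = √(48449 + ((1/71 - 1*(-107)) - 1*141)) = √(48449 + ((1/71 + 107) - 141)) = √(48449 + (7598/71 - 141)) = √(48449 - 2413/71) = √(3437466/71) = √244060086/71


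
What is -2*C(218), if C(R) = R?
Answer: -436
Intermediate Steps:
-2*C(218) = -2*218 = -436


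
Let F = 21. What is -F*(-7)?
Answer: 147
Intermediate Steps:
-F*(-7) = -1*21*(-7) = -21*(-7) = 147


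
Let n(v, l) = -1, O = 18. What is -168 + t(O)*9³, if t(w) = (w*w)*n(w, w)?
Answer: -236364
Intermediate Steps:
t(w) = -w² (t(w) = (w*w)*(-1) = w²*(-1) = -w²)
-168 + t(O)*9³ = -168 - 1*18²*9³ = -168 - 1*324*729 = -168 - 324*729 = -168 - 236196 = -236364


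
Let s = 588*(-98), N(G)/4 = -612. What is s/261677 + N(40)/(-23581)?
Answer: -718246248/6170605337 ≈ -0.11640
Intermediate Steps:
N(G) = -2448 (N(G) = 4*(-612) = -2448)
s = -57624
s/261677 + N(40)/(-23581) = -57624/261677 - 2448/(-23581) = -57624*1/261677 - 2448*(-1/23581) = -57624/261677 + 2448/23581 = -718246248/6170605337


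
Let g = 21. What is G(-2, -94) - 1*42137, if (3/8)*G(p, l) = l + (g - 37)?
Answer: -127291/3 ≈ -42430.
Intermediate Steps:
G(p, l) = -128/3 + 8*l/3 (G(p, l) = 8*(l + (21 - 37))/3 = 8*(l - 16)/3 = 8*(-16 + l)/3 = -128/3 + 8*l/3)
G(-2, -94) - 1*42137 = (-128/3 + (8/3)*(-94)) - 1*42137 = (-128/3 - 752/3) - 42137 = -880/3 - 42137 = -127291/3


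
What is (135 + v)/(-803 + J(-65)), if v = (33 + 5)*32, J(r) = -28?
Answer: -1351/831 ≈ -1.6258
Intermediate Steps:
v = 1216 (v = 38*32 = 1216)
(135 + v)/(-803 + J(-65)) = (135 + 1216)/(-803 - 28) = 1351/(-831) = 1351*(-1/831) = -1351/831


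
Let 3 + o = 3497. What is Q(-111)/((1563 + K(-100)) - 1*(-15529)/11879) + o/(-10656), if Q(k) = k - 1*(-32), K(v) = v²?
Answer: -40831601155/121986696528 ≈ -0.33472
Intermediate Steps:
o = 3494 (o = -3 + 3497 = 3494)
Q(k) = 32 + k (Q(k) = k + 32 = 32 + k)
Q(-111)/((1563 + K(-100)) - 1*(-15529)/11879) + o/(-10656) = (32 - 111)/((1563 + (-100)²) - 1*(-15529)/11879) + 3494/(-10656) = -79/((1563 + 10000) + 15529*(1/11879)) + 3494*(-1/10656) = -79/(11563 + 15529/11879) - 1747/5328 = -79/137372406/11879 - 1747/5328 = -79*11879/137372406 - 1747/5328 = -938441/137372406 - 1747/5328 = -40831601155/121986696528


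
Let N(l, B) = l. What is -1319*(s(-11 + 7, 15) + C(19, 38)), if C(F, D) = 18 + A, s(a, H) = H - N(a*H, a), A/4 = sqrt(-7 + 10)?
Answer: -122667 - 5276*sqrt(3) ≈ -1.3181e+5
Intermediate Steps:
A = 4*sqrt(3) (A = 4*sqrt(-7 + 10) = 4*sqrt(3) ≈ 6.9282)
s(a, H) = H - H*a (s(a, H) = H - a*H = H - H*a)
C(F, D) = 18 + 4*sqrt(3)
-1319*(s(-11 + 7, 15) + C(19, 38)) = -1319*(15*(1 - (-11 + 7)) + (18 + 4*sqrt(3))) = -1319*(15*(1 - 1*(-4)) + (18 + 4*sqrt(3))) = -1319*(15*(1 + 4) + (18 + 4*sqrt(3))) = -1319*(15*5 + (18 + 4*sqrt(3))) = -1319*(75 + (18 + 4*sqrt(3))) = -1319*(93 + 4*sqrt(3)) = -122667 - 5276*sqrt(3)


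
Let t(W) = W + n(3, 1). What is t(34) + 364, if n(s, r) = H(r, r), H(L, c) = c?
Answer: 399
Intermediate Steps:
n(s, r) = r
t(W) = 1 + W (t(W) = W + 1 = 1 + W)
t(34) + 364 = (1 + 34) + 364 = 35 + 364 = 399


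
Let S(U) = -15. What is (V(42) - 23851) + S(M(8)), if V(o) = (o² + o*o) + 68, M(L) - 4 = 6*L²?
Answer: -20270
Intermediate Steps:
M(L) = 4 + 6*L²
V(o) = 68 + 2*o² (V(o) = (o² + o²) + 68 = 2*o² + 68 = 68 + 2*o²)
(V(42) - 23851) + S(M(8)) = ((68 + 2*42²) - 23851) - 15 = ((68 + 2*1764) - 23851) - 15 = ((68 + 3528) - 23851) - 15 = (3596 - 23851) - 15 = -20255 - 15 = -20270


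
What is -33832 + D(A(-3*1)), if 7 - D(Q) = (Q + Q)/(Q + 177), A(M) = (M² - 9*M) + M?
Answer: -1183886/35 ≈ -33825.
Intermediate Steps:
A(M) = M² - 8*M
D(Q) = 7 - 2*Q/(177 + Q) (D(Q) = 7 - (Q + Q)/(Q + 177) = 7 - 2*Q/(177 + Q))
-33832 + D(A(-3*1)) = -33832 + (1239 + 5*((-3*1)*(-8 - 3*1)))/(177 + (-3*1)*(-8 - 3*1)) = -33832 + (1239 + 5*(-3*(-8 - 3)))/(177 - 3*(-8 - 3)) = -33832 + (1239 + 5*(-3*(-11)))/(177 - 3*(-11)) = -33832 + (1239 + 5*33)/(177 + 33) = -33832 + (1239 + 165)/210 = -33832 + (1/210)*1404 = -33832 + 234/35 = -1183886/35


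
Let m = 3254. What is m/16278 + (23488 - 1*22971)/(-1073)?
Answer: -2462092/8733147 ≈ -0.28192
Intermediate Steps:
m/16278 + (23488 - 1*22971)/(-1073) = 3254/16278 + (23488 - 1*22971)/(-1073) = 3254*(1/16278) + (23488 - 22971)*(-1/1073) = 1627/8139 + 517*(-1/1073) = 1627/8139 - 517/1073 = -2462092/8733147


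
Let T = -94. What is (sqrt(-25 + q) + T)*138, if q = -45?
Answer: -12972 + 138*I*sqrt(70) ≈ -12972.0 + 1154.6*I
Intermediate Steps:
(sqrt(-25 + q) + T)*138 = (sqrt(-25 - 45) - 94)*138 = (sqrt(-70) - 94)*138 = (I*sqrt(70) - 94)*138 = (-94 + I*sqrt(70))*138 = -12972 + 138*I*sqrt(70)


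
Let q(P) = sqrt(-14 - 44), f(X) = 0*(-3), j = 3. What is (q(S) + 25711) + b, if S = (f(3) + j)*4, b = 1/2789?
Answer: 71707980/2789 + I*sqrt(58) ≈ 25711.0 + 7.6158*I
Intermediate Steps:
f(X) = 0
b = 1/2789 ≈ 0.00035855
S = 12 (S = (0 + 3)*4 = 3*4 = 12)
q(P) = I*sqrt(58) (q(P) = sqrt(-58) = I*sqrt(58))
(q(S) + 25711) + b = (I*sqrt(58) + 25711) + 1/2789 = (25711 + I*sqrt(58)) + 1/2789 = 71707980/2789 + I*sqrt(58)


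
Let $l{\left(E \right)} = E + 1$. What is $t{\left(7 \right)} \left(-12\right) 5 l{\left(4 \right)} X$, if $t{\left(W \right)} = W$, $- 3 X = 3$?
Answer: $2100$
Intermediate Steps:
$X = -1$ ($X = \left(- \frac{1}{3}\right) 3 = -1$)
$l{\left(E \right)} = 1 + E$
$t{\left(7 \right)} \left(-12\right) 5 l{\left(4 \right)} X = 7 \left(-12\right) 5 \left(1 + 4\right) \left(-1\right) = - 84 \cdot 5 \cdot 5 \left(-1\right) = - 84 \cdot 25 \left(-1\right) = \left(-84\right) \left(-25\right) = 2100$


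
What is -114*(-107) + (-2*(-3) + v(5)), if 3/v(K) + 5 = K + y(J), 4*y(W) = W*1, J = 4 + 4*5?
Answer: 24409/2 ≈ 12205.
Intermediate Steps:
J = 24 (J = 4 + 20 = 24)
y(W) = W/4 (y(W) = (W*1)/4 = W/4)
v(K) = 3/(1 + K) (v(K) = 3/(-5 + (K + (¼)*24)) = 3/(-5 + (K + 6)) = 3/(-5 + (6 + K)) = 3/(1 + K))
-114*(-107) + (-2*(-3) + v(5)) = -114*(-107) + (-2*(-3) + 3/(1 + 5)) = 12198 + (6 + 3/6) = 12198 + (6 + 3*(⅙)) = 12198 + (6 + ½) = 12198 + 13/2 = 24409/2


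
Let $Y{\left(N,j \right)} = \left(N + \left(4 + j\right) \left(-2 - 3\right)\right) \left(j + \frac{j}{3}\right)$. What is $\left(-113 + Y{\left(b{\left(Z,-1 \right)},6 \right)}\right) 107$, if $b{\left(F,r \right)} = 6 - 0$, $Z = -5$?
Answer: $-49755$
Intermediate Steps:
$b{\left(F,r \right)} = 6$ ($b{\left(F,r \right)} = 6 + 0 = 6$)
$Y{\left(N,j \right)} = \frac{4 j \left(-20 + N - 5 j\right)}{3}$ ($Y{\left(N,j \right)} = \left(N + \left(4 + j\right) \left(-5\right)\right) \left(j + j \frac{1}{3}\right) = \left(N - \left(20 + 5 j\right)\right) \left(j + \frac{j}{3}\right) = \left(-20 + N - 5 j\right) \frac{4 j}{3} = \frac{4 j \left(-20 + N - 5 j\right)}{3}$)
$\left(-113 + Y{\left(b{\left(Z,-1 \right)},6 \right)}\right) 107 = \left(-113 + \frac{4}{3} \cdot 6 \left(-20 + 6 - 30\right)\right) 107 = \left(-113 + \frac{4}{3} \cdot 6 \left(-44\right)\right) 107 = \left(-113 - 352\right) 107 = \left(-465\right) 107 = -49755$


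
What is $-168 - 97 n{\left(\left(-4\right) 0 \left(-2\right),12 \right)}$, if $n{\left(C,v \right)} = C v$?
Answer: $-168$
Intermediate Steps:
$-168 - 97 n{\left(\left(-4\right) 0 \left(-2\right),12 \right)} = -168 - 97 \left(-4\right) 0 \left(-2\right) 12 = -168 - 97 \cdot 0 \left(-2\right) 12 = -168 - 97 \cdot 0 \cdot 12 = -168 - 0 = -168 + 0 = -168$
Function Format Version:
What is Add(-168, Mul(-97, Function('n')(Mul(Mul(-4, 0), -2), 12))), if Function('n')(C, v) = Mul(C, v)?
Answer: -168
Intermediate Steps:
Add(-168, Mul(-97, Function('n')(Mul(Mul(-4, 0), -2), 12))) = Add(-168, Mul(-97, Mul(Mul(Mul(-4, 0), -2), 12))) = Add(-168, Mul(-97, Mul(Mul(0, -2), 12))) = Add(-168, Mul(-97, Mul(0, 12))) = Add(-168, Mul(-97, 0)) = Add(-168, 0) = -168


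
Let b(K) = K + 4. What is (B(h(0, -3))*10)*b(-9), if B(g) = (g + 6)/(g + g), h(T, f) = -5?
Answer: 5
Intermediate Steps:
b(K) = 4 + K
B(g) = (6 + g)/(2*g) (B(g) = (6 + g)/((2*g)) = (6 + g)*(1/(2*g)) = (6 + g)/(2*g))
(B(h(0, -3))*10)*b(-9) = (((½)*(6 - 5)/(-5))*10)*(4 - 9) = (((½)*(-⅕)*1)*10)*(-5) = -⅒*10*(-5) = -1*(-5) = 5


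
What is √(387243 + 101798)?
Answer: √489041 ≈ 699.31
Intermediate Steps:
√(387243 + 101798) = √489041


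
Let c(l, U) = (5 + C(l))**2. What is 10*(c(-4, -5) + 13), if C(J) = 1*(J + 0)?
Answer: 140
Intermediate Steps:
C(J) = J (C(J) = 1*J = J)
c(l, U) = (5 + l)**2
10*(c(-4, -5) + 13) = 10*((5 - 4)**2 + 13) = 10*(1**2 + 13) = 10*(1 + 13) = 10*14 = 140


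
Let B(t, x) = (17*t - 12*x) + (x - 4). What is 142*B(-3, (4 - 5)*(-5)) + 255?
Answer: -15365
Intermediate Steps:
B(t, x) = -4 - 11*x + 17*t (B(t, x) = (-12*x + 17*t) + (-4 + x) = -4 - 11*x + 17*t)
142*B(-3, (4 - 5)*(-5)) + 255 = 142*(-4 - 11*(4 - 5)*(-5) + 17*(-3)) + 255 = 142*(-4 - (-11)*(-5) - 51) + 255 = 142*(-4 - 11*5 - 51) + 255 = 142*(-4 - 55 - 51) + 255 = 142*(-110) + 255 = -15620 + 255 = -15365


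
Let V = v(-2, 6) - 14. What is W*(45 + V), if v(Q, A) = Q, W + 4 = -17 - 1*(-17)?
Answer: -116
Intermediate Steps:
W = -4 (W = -4 + (-17 - 1*(-17)) = -4 + (-17 + 17) = -4 + 0 = -4)
V = -16 (V = -2 - 14 = -16)
W*(45 + V) = -4*(45 - 16) = -4*29 = -116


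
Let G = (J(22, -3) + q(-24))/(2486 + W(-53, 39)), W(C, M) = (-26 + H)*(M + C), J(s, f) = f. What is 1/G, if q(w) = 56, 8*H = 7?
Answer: 11351/212 ≈ 53.542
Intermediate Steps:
H = 7/8 (H = (1/8)*7 = 7/8 ≈ 0.87500)
W(C, M) = -201*C/8 - 201*M/8 (W(C, M) = (-26 + 7/8)*(M + C) = -201*(C + M)/8 = -201*C/8 - 201*M/8)
G = 212/11351 (G = (-3 + 56)/(2486 + (-201/8*(-53) - 201/8*39)) = 53/(2486 + (10653/8 - 7839/8)) = 53/(2486 + 1407/4) = 53/(11351/4) = 53*(4/11351) = 212/11351 ≈ 0.018677)
1/G = 1/(212/11351) = 11351/212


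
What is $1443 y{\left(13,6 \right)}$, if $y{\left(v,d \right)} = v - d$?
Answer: $10101$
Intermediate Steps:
$1443 y{\left(13,6 \right)} = 1443 \left(13 - 6\right) = 1443 \cdot 7 = 10101$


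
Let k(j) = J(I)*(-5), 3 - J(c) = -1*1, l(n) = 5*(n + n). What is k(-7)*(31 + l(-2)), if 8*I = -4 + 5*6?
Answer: -220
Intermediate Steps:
l(n) = 10*n (l(n) = 5*(2*n) = 10*n)
I = 13/4 (I = (-4 + 5*6)/8 = (-4 + 30)/8 = (⅛)*26 = 13/4 ≈ 3.2500)
J(c) = 4 (J(c) = 3 - (-1) = 3 - 1*(-1) = 3 + 1 = 4)
k(j) = -20 (k(j) = 4*(-5) = -20)
k(-7)*(31 + l(-2)) = -20*(31 + 10*(-2)) = -20*(31 - 20) = -20*11 = -220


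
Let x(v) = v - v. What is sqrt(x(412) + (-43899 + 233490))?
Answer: sqrt(189591) ≈ 435.42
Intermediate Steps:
x(v) = 0
sqrt(x(412) + (-43899 + 233490)) = sqrt(0 + (-43899 + 233490)) = sqrt(0 + 189591) = sqrt(189591)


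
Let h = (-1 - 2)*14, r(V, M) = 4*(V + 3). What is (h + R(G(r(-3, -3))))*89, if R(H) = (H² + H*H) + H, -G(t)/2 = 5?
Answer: 13172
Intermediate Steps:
r(V, M) = 12 + 4*V (r(V, M) = 4*(3 + V) = 12 + 4*V)
G(t) = -10 (G(t) = -2*5 = -10)
R(H) = H + 2*H² (R(H) = (H² + H²) + H = 2*H² + H = H + 2*H²)
h = -42 (h = -3*14 = -42)
(h + R(G(r(-3, -3))))*89 = (-42 - 10*(1 + 2*(-10)))*89 = (-42 - 10*(1 - 20))*89 = (-42 - 10*(-19))*89 = (-42 + 190)*89 = 148*89 = 13172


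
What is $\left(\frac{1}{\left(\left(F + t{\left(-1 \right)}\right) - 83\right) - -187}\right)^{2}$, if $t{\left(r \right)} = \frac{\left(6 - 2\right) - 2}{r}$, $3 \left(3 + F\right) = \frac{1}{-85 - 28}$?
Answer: $\frac{114921}{1126273600} \approx 0.00010204$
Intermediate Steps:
$F = - \frac{1018}{339}$ ($F = -3 + \frac{1}{3 \left(-85 - 28\right)} = -3 + \frac{1}{3 \left(-113\right)} = -3 + \frac{1}{3} \left(- \frac{1}{113}\right) = -3 - \frac{1}{339} = - \frac{1018}{339} \approx -3.0029$)
$t{\left(r \right)} = \frac{2}{r}$ ($t{\left(r \right)} = \frac{4 - 2}{r} = \frac{2}{r}$)
$\left(\frac{1}{\left(\left(F + t{\left(-1 \right)}\right) - 83\right) - -187}\right)^{2} = \left(\frac{1}{\left(\left(- \frac{1018}{339} + \frac{2}{-1}\right) - 83\right) - -187}\right)^{2} = \left(\frac{1}{\left(\left(- \frac{1018}{339} + 2 \left(-1\right)\right) - 83\right) + 187}\right)^{2} = \left(\frac{1}{\left(\left(- \frac{1018}{339} - 2\right) - 83\right) + 187}\right)^{2} = \left(\frac{1}{\left(- \frac{1696}{339} - 83\right) + 187}\right)^{2} = \left(\frac{1}{- \frac{29833}{339} + 187}\right)^{2} = \left(\frac{1}{\frac{33560}{339}}\right)^{2} = \left(\frac{339}{33560}\right)^{2} = \frac{114921}{1126273600}$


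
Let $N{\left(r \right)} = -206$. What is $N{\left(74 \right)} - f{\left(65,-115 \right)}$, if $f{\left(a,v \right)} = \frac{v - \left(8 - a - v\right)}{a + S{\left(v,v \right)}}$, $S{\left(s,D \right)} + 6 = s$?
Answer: $- \frac{11709}{56} \approx -209.09$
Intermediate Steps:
$S{\left(s,D \right)} = -6 + s$
$f{\left(a,v \right)} = \frac{-8 + a + 2 v}{-6 + a + v}$ ($f{\left(a,v \right)} = \frac{v - \left(8 - a - v\right)}{a + \left(-6 + v\right)} = \frac{v + \left(-8 + a + v\right)}{-6 + a + v} = \frac{-8 + a + 2 v}{-6 + a + v}$)
$N{\left(74 \right)} - f{\left(65,-115 \right)} = -206 - \frac{-8 + 65 + 2 \left(-115\right)}{-6 + 65 - 115} = -206 - \frac{-8 + 65 - 230}{-56} = -206 - \left(- \frac{1}{56}\right) \left(-173\right) = -206 - \frac{173}{56} = - \frac{11709}{56}$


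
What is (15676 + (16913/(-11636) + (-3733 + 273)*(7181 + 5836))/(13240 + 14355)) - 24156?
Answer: -3246960888033/321095420 ≈ -10112.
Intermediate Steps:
(15676 + (16913/(-11636) + (-3733 + 273)*(7181 + 5836))/(13240 + 14355)) - 24156 = (15676 + (16913*(-1/11636) - 3460*13017)/27595) - 24156 = (15676 + (-16913/11636 - 45038820)*(1/27595)) - 24156 = (15676 - 524071726433/11636*1/27595) - 24156 = (15676 - 524071726433/321095420) - 24156 = 4509420077487/321095420 - 24156 = -3246960888033/321095420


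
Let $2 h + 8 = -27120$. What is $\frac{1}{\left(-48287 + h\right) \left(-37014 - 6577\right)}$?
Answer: $\frac{1}{2696146941} \approx 3.709 \cdot 10^{-10}$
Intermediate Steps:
$h = -13564$ ($h = -4 + \frac{1}{2} \left(-27120\right) = -4 - 13560 = -13564$)
$\frac{1}{\left(-48287 + h\right) \left(-37014 - 6577\right)} = \frac{1}{\left(-48287 - 13564\right) \left(-37014 - 6577\right)} = \frac{1}{\left(-61851\right) \left(-43591\right)} = \frac{1}{2696146941}$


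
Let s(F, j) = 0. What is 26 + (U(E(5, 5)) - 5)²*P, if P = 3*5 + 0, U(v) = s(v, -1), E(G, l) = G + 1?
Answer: 401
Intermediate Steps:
E(G, l) = 1 + G
U(v) = 0
P = 15 (P = 15 + 0 = 15)
26 + (U(E(5, 5)) - 5)²*P = 26 + (0 - 5)²*15 = 26 + (-5)²*15 = 26 + 25*15 = 26 + 375 = 401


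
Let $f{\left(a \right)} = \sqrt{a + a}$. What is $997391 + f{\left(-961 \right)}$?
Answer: $997391 + 31 i \sqrt{2} \approx 9.9739 \cdot 10^{5} + 43.841 i$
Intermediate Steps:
$f{\left(a \right)} = \sqrt{2} \sqrt{a}$ ($f{\left(a \right)} = \sqrt{2 a} = \sqrt{2} \sqrt{a}$)
$997391 + f{\left(-961 \right)} = 997391 + \sqrt{2} \sqrt{-961} = 997391 + \sqrt{2} \cdot 31 i = 997391 + 31 i \sqrt{2}$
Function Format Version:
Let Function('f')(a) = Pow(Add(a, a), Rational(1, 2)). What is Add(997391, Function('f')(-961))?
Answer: Add(997391, Mul(31, I, Pow(2, Rational(1, 2)))) ≈ Add(9.9739e+5, Mul(43.841, I))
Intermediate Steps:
Function('f')(a) = Mul(Pow(2, Rational(1, 2)), Pow(a, Rational(1, 2))) (Function('f')(a) = Pow(Mul(2, a), Rational(1, 2)) = Mul(Pow(2, Rational(1, 2)), Pow(a, Rational(1, 2))))
Add(997391, Function('f')(-961)) = Add(997391, Mul(Pow(2, Rational(1, 2)), Pow(-961, Rational(1, 2)))) = Add(997391, Mul(Pow(2, Rational(1, 2)), Mul(31, I))) = Add(997391, Mul(31, I, Pow(2, Rational(1, 2))))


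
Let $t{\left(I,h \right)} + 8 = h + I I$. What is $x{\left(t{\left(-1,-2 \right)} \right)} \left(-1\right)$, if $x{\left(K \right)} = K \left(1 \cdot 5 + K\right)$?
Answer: $-36$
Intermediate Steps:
$t{\left(I,h \right)} = -8 + h + I^{2}$ ($t{\left(I,h \right)} = -8 + \left(h + I I\right) = -8 + \left(h + I^{2}\right) = -8 + h + I^{2}$)
$x{\left(K \right)} = K \left(5 + K\right)$
$x{\left(t{\left(-1,-2 \right)} \right)} \left(-1\right) = \left(-8 - 2 + \left(-1\right)^{2}\right) \left(5 - \left(10 - 1\right)\right) \left(-1\right) = \left(-8 - 2 + 1\right) \left(5 - 9\right) \left(-1\right) = - 9 \left(5 - 9\right) \left(-1\right) = \left(-9\right) \left(-4\right) \left(-1\right) = 36 \left(-1\right) = -36$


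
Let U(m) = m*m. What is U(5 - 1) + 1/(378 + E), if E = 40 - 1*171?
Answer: 3953/247 ≈ 16.004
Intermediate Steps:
U(m) = m²
E = -131 (E = 40 - 171 = -131)
U(5 - 1) + 1/(378 + E) = (5 - 1)² + 1/(378 - 131) = 4² + 1/247 = 16 + 1/247 = 3953/247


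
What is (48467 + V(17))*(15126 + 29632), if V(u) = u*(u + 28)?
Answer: 2203525856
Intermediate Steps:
V(u) = u*(28 + u)
(48467 + V(17))*(15126 + 29632) = (48467 + 17*(28 + 17))*(15126 + 29632) = (48467 + 17*45)*44758 = (48467 + 765)*44758 = 49232*44758 = 2203525856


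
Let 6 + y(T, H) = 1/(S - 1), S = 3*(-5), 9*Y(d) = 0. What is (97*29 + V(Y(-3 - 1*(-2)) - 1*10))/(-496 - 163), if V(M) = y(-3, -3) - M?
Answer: -45071/10544 ≈ -4.2746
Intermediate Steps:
Y(d) = 0 (Y(d) = (1/9)*0 = 0)
S = -15
y(T, H) = -97/16 (y(T, H) = -6 + 1/(-15 - 1) = -6 + 1/(-16) = -6 - 1/16 = -97/16)
V(M) = -97/16 - M
(97*29 + V(Y(-3 - 1*(-2)) - 1*10))/(-496 - 163) = (97*29 + (-97/16 - (0 - 1*10)))/(-496 - 163) = (2813 + (-97/16 - (0 - 10)))/(-659) = (2813 + (-97/16 - 1*(-10)))*(-1/659) = (2813 + (-97/16 + 10))*(-1/659) = (2813 + 63/16)*(-1/659) = (45071/16)*(-1/659) = -45071/10544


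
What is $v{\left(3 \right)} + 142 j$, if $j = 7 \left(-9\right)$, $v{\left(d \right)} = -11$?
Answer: $-8957$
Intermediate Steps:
$j = -63$
$v{\left(3 \right)} + 142 j = -11 + 142 \left(-63\right) = -11 - 8946 = -8957$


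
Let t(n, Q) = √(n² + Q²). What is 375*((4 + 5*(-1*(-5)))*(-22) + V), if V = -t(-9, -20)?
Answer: -239250 - 375*√481 ≈ -2.4747e+5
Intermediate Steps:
t(n, Q) = √(Q² + n²)
V = -√481 (V = -√((-20)² + (-9)²) = -√(400 + 81) = -√481 ≈ -21.932)
375*((4 + 5*(-1*(-5)))*(-22) + V) = 375*((4 + 5*(-1*(-5)))*(-22) - √481) = 375*((4 + 5*5)*(-22) - √481) = 375*((4 + 25)*(-22) - √481) = 375*(29*(-22) - √481) = 375*(-638 - √481) = -239250 - 375*√481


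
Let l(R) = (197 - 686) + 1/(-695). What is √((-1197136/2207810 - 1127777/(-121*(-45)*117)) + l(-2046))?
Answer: I*√158352093129879375939745/17952807015 ≈ 22.166*I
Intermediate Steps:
l(R) = -339856/695 (l(R) = -489 - 1/695 = -339856/695)
√((-1197136/2207810 - 1127777/(-121*(-45)*117)) + l(-2046)) = √((-1197136/2207810 - 1127777/(-121*(-45)*117)) - 339856/695) = √((-1197136*1/2207810 - 1127777/(5445*117)) - 339856/695) = √((-598568/1103905 - 1127777/637065) - 339856/695) = √(-29568825311/12786531615 - 339856/695) = √(-873225964427717/1777327894485) = I*√158352093129879375939745/17952807015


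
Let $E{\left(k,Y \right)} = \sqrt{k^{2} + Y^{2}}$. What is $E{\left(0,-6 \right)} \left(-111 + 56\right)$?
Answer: $-330$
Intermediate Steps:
$E{\left(k,Y \right)} = \sqrt{Y^{2} + k^{2}}$
$E{\left(0,-6 \right)} \left(-111 + 56\right) = \sqrt{\left(-6\right)^{2} + 0^{2}} \left(-111 + 56\right) = \sqrt{36 + 0} \left(-55\right) = \sqrt{36} \left(-55\right) = 6 \left(-55\right) = -330$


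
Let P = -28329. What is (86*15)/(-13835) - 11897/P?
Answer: 25610117/78386343 ≈ 0.32672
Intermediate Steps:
(86*15)/(-13835) - 11897/P = (86*15)/(-13835) - 11897/(-28329) = 1290*(-1/13835) - 11897*(-1/28329) = -258/2767 + 11897/28329 = 25610117/78386343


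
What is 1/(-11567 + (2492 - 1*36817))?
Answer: -1/45892 ≈ -2.1790e-5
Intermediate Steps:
1/(-11567 + (2492 - 1*36817)) = 1/(-11567 + (2492 - 36817)) = 1/(-11567 - 34325) = 1/(-45892) = -1/45892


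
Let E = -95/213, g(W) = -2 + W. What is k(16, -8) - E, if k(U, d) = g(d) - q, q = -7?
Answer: -544/213 ≈ -2.5540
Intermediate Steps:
E = -95/213 (E = -95*1/213 = -95/213 ≈ -0.44601)
k(U, d) = 5 + d (k(U, d) = (-2 + d) - 1*(-7) = (-2 + d) + 7 = 5 + d)
k(16, -8) - E = (5 - 8) - 1*(-95/213) = -3 + 95/213 = -544/213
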